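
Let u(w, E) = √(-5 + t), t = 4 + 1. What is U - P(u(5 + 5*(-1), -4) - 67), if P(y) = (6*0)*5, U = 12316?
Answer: 12316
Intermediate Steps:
t = 5
u(w, E) = 0 (u(w, E) = √(-5 + 5) = √0 = 0)
P(y) = 0 (P(y) = 0*5 = 0)
U - P(u(5 + 5*(-1), -4) - 67) = 12316 - 1*0 = 12316 + 0 = 12316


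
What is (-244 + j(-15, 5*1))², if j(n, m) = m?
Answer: 57121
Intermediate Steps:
(-244 + j(-15, 5*1))² = (-244 + 5*1)² = (-244 + 5)² = (-239)² = 57121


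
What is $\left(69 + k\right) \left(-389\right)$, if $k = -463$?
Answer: $153266$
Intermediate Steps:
$\left(69 + k\right) \left(-389\right) = \left(69 - 463\right) \left(-389\right) = \left(-394\right) \left(-389\right) = 153266$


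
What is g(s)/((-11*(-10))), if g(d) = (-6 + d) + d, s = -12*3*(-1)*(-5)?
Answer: -183/55 ≈ -3.3273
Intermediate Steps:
s = -180 (s = -(-36)*(-5) = -12*15 = -180)
g(d) = -6 + 2*d
g(s)/((-11*(-10))) = (-6 + 2*(-180))/((-11*(-10))) = (-6 - 360)/110 = -366*1/110 = -183/55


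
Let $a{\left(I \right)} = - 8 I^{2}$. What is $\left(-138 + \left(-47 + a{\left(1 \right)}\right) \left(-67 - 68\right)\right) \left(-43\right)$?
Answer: $-313341$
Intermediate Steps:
$\left(-138 + \left(-47 + a{\left(1 \right)}\right) \left(-67 - 68\right)\right) \left(-43\right) = \left(-138 + \left(-47 - 8 \cdot 1^{2}\right) \left(-67 - 68\right)\right) \left(-43\right) = \left(-138 + \left(-47 - 8\right) \left(-135\right)\right) \left(-43\right) = \left(-138 - -7425\right) \left(-43\right) = \left(-138 + 7425\right) \left(-43\right) = 7287 \left(-43\right) = -313341$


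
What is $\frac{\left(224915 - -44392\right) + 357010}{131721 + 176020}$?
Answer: $\frac{626317}{307741} \approx 2.0352$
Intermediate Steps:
$\frac{\left(224915 - -44392\right) + 357010}{131721 + 176020} = \frac{\left(224915 + 44392\right) + 357010}{307741} = \left(269307 + 357010\right) \frac{1}{307741} = 626317 \cdot \frac{1}{307741} = \frac{626317}{307741}$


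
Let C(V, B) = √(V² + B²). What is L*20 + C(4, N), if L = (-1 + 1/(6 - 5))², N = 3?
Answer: 5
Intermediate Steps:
C(V, B) = √(B² + V²)
L = 0 (L = (-1 + 1/1)² = (-1 + 1)² = 0² = 0)
L*20 + C(4, N) = 0*20 + √(3² + 4²) = 0 + √(9 + 16) = 0 + √25 = 0 + 5 = 5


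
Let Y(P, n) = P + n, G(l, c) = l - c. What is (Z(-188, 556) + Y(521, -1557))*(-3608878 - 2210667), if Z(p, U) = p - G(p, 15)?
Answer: 5941755445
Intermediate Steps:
Z(p, U) = 15 (Z(p, U) = p - (p - 1*15) = p - (p - 15) = p - (-15 + p) = p + (15 - p) = 15)
(Z(-188, 556) + Y(521, -1557))*(-3608878 - 2210667) = (15 + (521 - 1557))*(-3608878 - 2210667) = (15 - 1036)*(-5819545) = -1021*(-5819545) = 5941755445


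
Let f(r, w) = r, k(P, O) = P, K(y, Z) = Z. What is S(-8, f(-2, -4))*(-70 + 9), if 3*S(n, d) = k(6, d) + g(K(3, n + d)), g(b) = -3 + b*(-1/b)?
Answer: -122/3 ≈ -40.667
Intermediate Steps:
g(b) = -4 (g(b) = -3 - 1 = -4)
S(n, d) = ⅔ (S(n, d) = (6 - 4)/3 = (⅓)*2 = ⅔)
S(-8, f(-2, -4))*(-70 + 9) = 2*(-70 + 9)/3 = (⅔)*(-61) = -122/3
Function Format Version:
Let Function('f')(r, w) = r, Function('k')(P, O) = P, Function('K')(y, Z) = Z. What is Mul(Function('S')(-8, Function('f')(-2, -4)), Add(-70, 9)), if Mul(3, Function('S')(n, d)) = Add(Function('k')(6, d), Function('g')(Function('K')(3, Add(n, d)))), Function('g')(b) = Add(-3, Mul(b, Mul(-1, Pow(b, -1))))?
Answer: Rational(-122, 3) ≈ -40.667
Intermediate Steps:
Function('g')(b) = -4 (Function('g')(b) = Add(-3, -1) = -4)
Function('S')(n, d) = Rational(2, 3) (Function('S')(n, d) = Mul(Rational(1, 3), Add(6, -4)) = Mul(Rational(1, 3), 2) = Rational(2, 3))
Mul(Function('S')(-8, Function('f')(-2, -4)), Add(-70, 9)) = Mul(Rational(2, 3), Add(-70, 9)) = Mul(Rational(2, 3), -61) = Rational(-122, 3)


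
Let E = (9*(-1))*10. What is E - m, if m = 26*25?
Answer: -740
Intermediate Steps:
m = 650
E = -90 (E = -9*10 = -90)
E - m = -90 - 1*650 = -90 - 650 = -740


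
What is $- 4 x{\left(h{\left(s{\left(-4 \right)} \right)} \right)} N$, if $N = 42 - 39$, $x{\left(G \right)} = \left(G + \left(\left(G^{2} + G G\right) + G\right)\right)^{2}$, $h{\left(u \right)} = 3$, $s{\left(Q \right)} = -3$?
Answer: $-6912$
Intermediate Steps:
$x{\left(G \right)} = \left(2 G + 2 G^{2}\right)^{2}$ ($x{\left(G \right)} = \left(G + \left(\left(G^{2} + G^{2}\right) + G\right)\right)^{2} = \left(G + \left(2 G^{2} + G\right)\right)^{2} = \left(G + \left(G + 2 G^{2}\right)\right)^{2} = \left(2 G + 2 G^{2}\right)^{2}$)
$N = 3$
$- 4 x{\left(h{\left(s{\left(-4 \right)} \right)} \right)} N = - 4 \cdot 4 \cdot 3^{2} \left(1 + 3\right)^{2} \cdot 3 = - 4 \cdot 4 \cdot 9 \cdot 4^{2} \cdot 3 = - 4 \cdot 4 \cdot 9 \cdot 16 \cdot 3 = \left(-4\right) 576 \cdot 3 = \left(-2304\right) 3 = -6912$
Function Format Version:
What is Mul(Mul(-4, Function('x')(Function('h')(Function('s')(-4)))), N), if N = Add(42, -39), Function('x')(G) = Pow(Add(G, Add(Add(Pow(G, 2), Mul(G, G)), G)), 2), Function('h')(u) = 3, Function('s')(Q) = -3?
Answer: -6912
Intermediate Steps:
Function('x')(G) = Pow(Add(Mul(2, G), Mul(2, Pow(G, 2))), 2) (Function('x')(G) = Pow(Add(G, Add(Add(Pow(G, 2), Pow(G, 2)), G)), 2) = Pow(Add(G, Add(Mul(2, Pow(G, 2)), G)), 2) = Pow(Add(G, Add(G, Mul(2, Pow(G, 2)))), 2) = Pow(Add(Mul(2, G), Mul(2, Pow(G, 2))), 2))
N = 3
Mul(Mul(-4, Function('x')(Function('h')(Function('s')(-4)))), N) = Mul(Mul(-4, Mul(4, Pow(3, 2), Pow(Add(1, 3), 2))), 3) = Mul(Mul(-4, Mul(4, 9, Pow(4, 2))), 3) = Mul(Mul(-4, Mul(4, 9, 16)), 3) = Mul(Mul(-4, 576), 3) = Mul(-2304, 3) = -6912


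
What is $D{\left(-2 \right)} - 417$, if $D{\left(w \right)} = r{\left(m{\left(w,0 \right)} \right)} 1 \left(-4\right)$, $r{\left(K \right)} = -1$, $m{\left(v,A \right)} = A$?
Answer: $-413$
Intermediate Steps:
$D{\left(w \right)} = 4$ ($D{\left(w \right)} = - 1 \left(-4\right) = \left(-1\right) \left(-4\right) = 4$)
$D{\left(-2 \right)} - 417 = 4 - 417 = -413$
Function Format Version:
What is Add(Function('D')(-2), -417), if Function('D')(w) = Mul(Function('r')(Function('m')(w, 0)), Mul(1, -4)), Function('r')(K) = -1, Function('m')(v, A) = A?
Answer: -413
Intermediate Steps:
Function('D')(w) = 4 (Function('D')(w) = Mul(-1, Mul(1, -4)) = Mul(-1, -4) = 4)
Add(Function('D')(-2), -417) = Add(4, -417) = -413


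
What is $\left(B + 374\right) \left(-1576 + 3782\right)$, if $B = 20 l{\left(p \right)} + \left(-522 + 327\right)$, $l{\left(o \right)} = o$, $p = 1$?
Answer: $438994$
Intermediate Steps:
$B = -175$ ($B = 20 \cdot 1 + \left(-522 + 327\right) = 20 - 195 = -175$)
$\left(B + 374\right) \left(-1576 + 3782\right) = \left(-175 + 374\right) \left(-1576 + 3782\right) = 199 \cdot 2206 = 438994$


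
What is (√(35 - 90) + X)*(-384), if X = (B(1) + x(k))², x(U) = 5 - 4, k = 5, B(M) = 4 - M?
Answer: -6144 - 384*I*√55 ≈ -6144.0 - 2847.8*I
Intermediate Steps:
x(U) = 1
X = 16 (X = ((4 - 1*1) + 1)² = ((4 - 1) + 1)² = (3 + 1)² = 4² = 16)
(√(35 - 90) + X)*(-384) = (√(35 - 90) + 16)*(-384) = (√(-55) + 16)*(-384) = (I*√55 + 16)*(-384) = (16 + I*√55)*(-384) = -6144 - 384*I*√55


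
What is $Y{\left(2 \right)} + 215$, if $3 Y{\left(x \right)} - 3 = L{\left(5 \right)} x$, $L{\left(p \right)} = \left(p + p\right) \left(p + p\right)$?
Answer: $\frac{848}{3} \approx 282.67$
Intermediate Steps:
$L{\left(p \right)} = 4 p^{2}$ ($L{\left(p \right)} = 2 p 2 p = 4 p^{2}$)
$Y{\left(x \right)} = 1 + \frac{100 x}{3}$ ($Y{\left(x \right)} = 1 + \frac{4 \cdot 5^{2} x}{3} = 1 + \frac{4 \cdot 25 x}{3} = 1 + \frac{100 x}{3}$)
$Y{\left(2 \right)} + 215 = \left(1 + \frac{100}{3} \cdot 2\right) + 215 = \left(1 + \frac{200}{3}\right) + 215 = \frac{203}{3} + 215 = \frac{848}{3}$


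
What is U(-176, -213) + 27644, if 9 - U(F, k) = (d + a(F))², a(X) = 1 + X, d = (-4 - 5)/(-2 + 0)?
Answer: -5669/4 ≈ -1417.3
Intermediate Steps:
d = 9/2 (d = -9/(-2) = -9*(-½) = 9/2 ≈ 4.5000)
U(F, k) = 9 - (11/2 + F)² (U(F, k) = 9 - (9/2 + (1 + F))² = 9 - (11/2 + F)²)
U(-176, -213) + 27644 = (9 - (11 + 2*(-176))²/4) + 27644 = (9 - (11 - 352)²/4) + 27644 = (9 - ¼*(-341)²) + 27644 = (9 - ¼*116281) + 27644 = (9 - 116281/4) + 27644 = -116245/4 + 27644 = -5669/4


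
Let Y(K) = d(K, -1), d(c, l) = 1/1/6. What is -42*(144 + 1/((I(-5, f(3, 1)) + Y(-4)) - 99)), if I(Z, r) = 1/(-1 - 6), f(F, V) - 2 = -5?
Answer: -1971501/326 ≈ -6047.5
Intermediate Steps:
f(F, V) = -3 (f(F, V) = 2 - 5 = -3)
d(c, l) = 6 (d(c, l) = 1/(⅙) = 1*6 = 6)
Y(K) = 6
I(Z, r) = -⅐ (I(Z, r) = 1/(-7) = -⅐)
-42*(144 + 1/((I(-5, f(3, 1)) + Y(-4)) - 99)) = -42*(144 + 1/((-⅐ + 6) - 99)) = -42*(144 + 1/(41/7 - 99)) = -42*(144 + 1/(-652/7)) = -42*(144 - 7/652) = -42*93881/652 = -1971501/326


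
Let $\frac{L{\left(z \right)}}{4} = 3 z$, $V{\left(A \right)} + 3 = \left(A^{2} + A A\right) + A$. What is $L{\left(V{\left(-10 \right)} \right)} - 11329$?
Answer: $-9085$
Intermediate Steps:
$V{\left(A \right)} = -3 + A + 2 A^{2}$ ($V{\left(A \right)} = -3 + \left(\left(A^{2} + A A\right) + A\right) = -3 + \left(\left(A^{2} + A^{2}\right) + A\right) = -3 + \left(2 A^{2} + A\right) = -3 + \left(A + 2 A^{2}\right) = -3 + A + 2 A^{2}$)
$L{\left(z \right)} = 12 z$ ($L{\left(z \right)} = 4 \cdot 3 z = 12 z$)
$L{\left(V{\left(-10 \right)} \right)} - 11329 = 12 \left(-3 - 10 + 2 \left(-10\right)^{2}\right) - 11329 = 12 \left(-3 - 10 + 2 \cdot 100\right) - 11329 = 12 \left(-3 - 10 + 200\right) - 11329 = 12 \cdot 187 - 11329 = 2244 - 11329 = -9085$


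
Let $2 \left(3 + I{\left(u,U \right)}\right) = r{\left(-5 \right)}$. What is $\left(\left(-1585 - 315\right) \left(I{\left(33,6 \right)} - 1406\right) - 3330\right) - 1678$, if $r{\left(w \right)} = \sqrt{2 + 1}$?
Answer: $2672092 - 950 \sqrt{3} \approx 2.6704 \cdot 10^{6}$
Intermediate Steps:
$r{\left(w \right)} = \sqrt{3}$
$I{\left(u,U \right)} = -3 + \frac{\sqrt{3}}{2}$
$\left(\left(-1585 - 315\right) \left(I{\left(33,6 \right)} - 1406\right) - 3330\right) - 1678 = \left(\left(-1585 - 315\right) \left(\left(-3 + \frac{\sqrt{3}}{2}\right) - 1406\right) - 3330\right) - 1678 = \left(- 1900 \left(-1409 + \frac{\sqrt{3}}{2}\right) - 3330\right) - 1678 = \left(\left(2677100 - 950 \sqrt{3}\right) - 3330\right) - 1678 = \left(2673770 - 950 \sqrt{3}\right) - 1678 = 2672092 - 950 \sqrt{3}$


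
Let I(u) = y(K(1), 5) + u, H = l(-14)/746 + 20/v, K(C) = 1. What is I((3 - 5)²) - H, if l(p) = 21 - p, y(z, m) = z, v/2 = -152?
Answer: 142275/28348 ≈ 5.0189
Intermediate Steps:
v = -304 (v = 2*(-152) = -304)
H = -535/28348 (H = (21 - 1*(-14))/746 + 20/(-304) = (21 + 14)*(1/746) + 20*(-1/304) = 35*(1/746) - 5/76 = 35/746 - 5/76 = -535/28348 ≈ -0.018873)
I(u) = 1 + u
I((3 - 5)²) - H = (1 + (3 - 5)²) - 1*(-535/28348) = (1 + (-2)²) + 535/28348 = (1 + 4) + 535/28348 = 5 + 535/28348 = 142275/28348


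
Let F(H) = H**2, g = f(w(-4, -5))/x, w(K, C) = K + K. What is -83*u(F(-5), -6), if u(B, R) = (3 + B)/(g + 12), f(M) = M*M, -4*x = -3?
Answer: -1743/73 ≈ -23.877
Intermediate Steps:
w(K, C) = 2*K
x = 3/4 (x = -1/4*(-3) = 3/4 ≈ 0.75000)
f(M) = M**2
g = 256/3 (g = (2*(-4))**2/(3/4) = (-8)**2*(4/3) = 64*(4/3) = 256/3 ≈ 85.333)
u(B, R) = 9/292 + 3*B/292 (u(B, R) = (3 + B)/(256/3 + 12) = (3 + B)/(292/3) = (3 + B)*(3/292) = 9/292 + 3*B/292)
-83*u(F(-5), -6) = -83*(9/292 + (3/292)*(-5)**2) = -83*(9/292 + (3/292)*25) = -83*(9/292 + 75/292) = -83*21/73 = -1743/73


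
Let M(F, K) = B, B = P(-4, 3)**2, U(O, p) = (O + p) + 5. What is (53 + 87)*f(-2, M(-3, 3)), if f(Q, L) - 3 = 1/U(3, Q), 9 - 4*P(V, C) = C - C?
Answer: 1330/3 ≈ 443.33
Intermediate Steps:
U(O, p) = 5 + O + p
P(V, C) = 9/4 (P(V, C) = 9/4 - (C - C)/4 = 9/4 - 1/4*0 = 9/4 + 0 = 9/4)
B = 81/16 (B = (9/4)**2 = 81/16 ≈ 5.0625)
M(F, K) = 81/16
f(Q, L) = 3 + 1/(8 + Q) (f(Q, L) = 3 + 1/(5 + 3 + Q) = 3 + 1/(8 + Q))
(53 + 87)*f(-2, M(-3, 3)) = (53 + 87)*((25 + 3*(-2))/(8 - 2)) = 140*((25 - 6)/6) = 140*((1/6)*19) = 140*(19/6) = 1330/3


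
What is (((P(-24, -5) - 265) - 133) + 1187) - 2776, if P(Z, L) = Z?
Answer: -2011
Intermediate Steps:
(((P(-24, -5) - 265) - 133) + 1187) - 2776 = (((-24 - 265) - 133) + 1187) - 2776 = ((-289 - 133) + 1187) - 2776 = (-422 + 1187) - 2776 = 765 - 2776 = -2011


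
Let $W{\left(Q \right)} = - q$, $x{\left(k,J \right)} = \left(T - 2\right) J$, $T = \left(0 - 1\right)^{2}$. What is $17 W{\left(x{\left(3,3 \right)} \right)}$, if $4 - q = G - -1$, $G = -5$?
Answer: $-136$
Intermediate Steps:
$q = 8$ ($q = 4 - \left(-5 - -1\right) = 4 - \left(-5 + 1\right) = 4 - -4 = 4 + 4 = 8$)
$T = 1$ ($T = \left(-1\right)^{2} = 1$)
$x{\left(k,J \right)} = - J$ ($x{\left(k,J \right)} = \left(1 - 2\right) J = - J$)
$W{\left(Q \right)} = -8$ ($W{\left(Q \right)} = \left(-1\right) 8 = -8$)
$17 W{\left(x{\left(3,3 \right)} \right)} = 17 \left(-8\right) = -136$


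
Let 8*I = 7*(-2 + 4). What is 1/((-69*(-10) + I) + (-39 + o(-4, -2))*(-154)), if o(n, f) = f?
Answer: 4/28023 ≈ 0.00014274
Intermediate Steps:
I = 7/4 (I = (7*(-2 + 4))/8 = (7*2)/8 = (⅛)*14 = 7/4 ≈ 1.7500)
1/((-69*(-10) + I) + (-39 + o(-4, -2))*(-154)) = 1/((-69*(-10) + 7/4) + (-39 - 2)*(-154)) = 1/((690 + 7/4) - 41*(-154)) = 1/(2767/4 + 6314) = 1/(28023/4) = 4/28023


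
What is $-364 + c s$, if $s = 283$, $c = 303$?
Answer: $85385$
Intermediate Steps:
$-364 + c s = -364 + 303 \cdot 283 = -364 + 85749 = 85385$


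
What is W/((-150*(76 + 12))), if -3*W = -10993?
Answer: -10993/39600 ≈ -0.27760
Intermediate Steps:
W = 10993/3 (W = -⅓*(-10993) = 10993/3 ≈ 3664.3)
W/((-150*(76 + 12))) = 10993/(3*((-150*(76 + 12)))) = 10993/(3*((-150*88))) = (10993/3)/(-13200) = (10993/3)*(-1/13200) = -10993/39600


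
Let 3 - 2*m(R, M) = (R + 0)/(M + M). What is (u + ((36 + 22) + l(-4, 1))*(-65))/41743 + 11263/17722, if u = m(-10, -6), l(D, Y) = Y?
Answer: 185633879/341432052 ≈ 0.54369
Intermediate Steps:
m(R, M) = 3/2 - R/(4*M) (m(R, M) = 3/2 - (R + 0)/(2*(M + M)) = 3/2 - R/(2*(2*M)) = 3/2 - R*1/(2*M)/2 = 3/2 - R/(4*M))
u = 13/12 (u = (1/4)*(-1*(-10) + 6*(-6))/(-6) = (1/4)*(-1/6)*(10 - 36) = (1/4)*(-1/6)*(-26) = 13/12 ≈ 1.0833)
(u + ((36 + 22) + l(-4, 1))*(-65))/41743 + 11263/17722 = (13/12 + ((36 + 22) + 1)*(-65))/41743 + 11263/17722 = (13/12 + (58 + 1)*(-65))*(1/41743) + 11263*(1/17722) = (13/12 + 59*(-65))*(1/41743) + 11263/17722 = (13/12 - 3835)*(1/41743) + 11263/17722 = -46007/12*1/41743 + 11263/17722 = -3539/38532 + 11263/17722 = 185633879/341432052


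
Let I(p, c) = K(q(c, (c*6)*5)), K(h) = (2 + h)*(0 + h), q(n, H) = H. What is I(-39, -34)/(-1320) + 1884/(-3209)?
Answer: -27788201/35299 ≈ -787.22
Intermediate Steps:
K(h) = h*(2 + h) (K(h) = (2 + h)*h = h*(2 + h))
I(p, c) = 30*c*(2 + 30*c) (I(p, c) = ((c*6)*5)*(2 + (c*6)*5) = ((6*c)*5)*(2 + (6*c)*5) = (30*c)*(2 + 30*c) = 30*c*(2 + 30*c))
I(-39, -34)/(-1320) + 1884/(-3209) = (60*(-34)*(1 + 15*(-34)))/(-1320) + 1884/(-3209) = (60*(-34)*(1 - 510))*(-1/1320) + 1884*(-1/3209) = (60*(-34)*(-509))*(-1/1320) - 1884/3209 = 1038360*(-1/1320) - 1884/3209 = -8653/11 - 1884/3209 = -27788201/35299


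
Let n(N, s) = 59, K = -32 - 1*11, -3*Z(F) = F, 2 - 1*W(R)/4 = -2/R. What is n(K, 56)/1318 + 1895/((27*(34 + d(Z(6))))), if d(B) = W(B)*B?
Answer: 634757/231309 ≈ 2.7442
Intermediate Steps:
W(R) = 8 + 8/R (W(R) = 8 - (-8)/R = 8 + 8/R)
Z(F) = -F/3
d(B) = B*(8 + 8/B) (d(B) = (8 + 8/B)*B = B*(8 + 8/B))
K = -43 (K = -32 - 11 = -43)
n(K, 56)/1318 + 1895/((27*(34 + d(Z(6))))) = 59/1318 + 1895/((27*(34 + (8 + 8*(-⅓*6))))) = 59*(1/1318) + 1895/((27*(34 + (8 + 8*(-2))))) = 59/1318 + 1895/((27*(34 + (8 - 16)))) = 59/1318 + 1895/((27*(34 - 8))) = 59/1318 + 1895/((27*26)) = 59/1318 + 1895/702 = 634757/231309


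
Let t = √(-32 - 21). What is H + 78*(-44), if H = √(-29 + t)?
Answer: -3432 + √(-29 + I*√53) ≈ -3431.3 + 5.4268*I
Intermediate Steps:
t = I*√53 (t = √(-53) = I*√53 ≈ 7.2801*I)
H = √(-29 + I*√53) ≈ 0.67076 + 5.4268*I
H + 78*(-44) = √(-29 + I*√53) + 78*(-44) = √(-29 + I*√53) - 3432 = -3432 + √(-29 + I*√53)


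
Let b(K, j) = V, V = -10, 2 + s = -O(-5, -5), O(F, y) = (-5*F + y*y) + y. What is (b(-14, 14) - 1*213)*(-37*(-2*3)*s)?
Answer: 2326782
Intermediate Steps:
O(F, y) = y + y**2 - 5*F (O(F, y) = (-5*F + y**2) + y = (y**2 - 5*F) + y = y + y**2 - 5*F)
s = -47 (s = -2 - (-5 + (-5)**2 - 5*(-5)) = -2 - (-5 + 25 + 25) = -2 - 1*45 = -2 - 45 = -47)
b(K, j) = -10
(b(-14, 14) - 1*213)*(-37*(-2*3)*s) = (-10 - 1*213)*(-37*(-2*3)*(-47)) = (-10 - 213)*(-(-222)*(-47)) = -(-8251)*282 = -223*(-10434) = 2326782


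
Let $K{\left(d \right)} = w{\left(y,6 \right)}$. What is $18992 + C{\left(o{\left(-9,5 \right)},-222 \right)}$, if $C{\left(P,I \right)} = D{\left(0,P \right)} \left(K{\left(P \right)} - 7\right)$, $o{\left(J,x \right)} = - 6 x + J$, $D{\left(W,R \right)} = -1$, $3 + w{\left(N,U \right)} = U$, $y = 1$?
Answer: $18996$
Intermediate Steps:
$w{\left(N,U \right)} = -3 + U$
$K{\left(d \right)} = 3$ ($K{\left(d \right)} = -3 + 6 = 3$)
$o{\left(J,x \right)} = J - 6 x$
$C{\left(P,I \right)} = 4$ ($C{\left(P,I \right)} = - (3 - 7) = \left(-1\right) \left(-4\right) = 4$)
$18992 + C{\left(o{\left(-9,5 \right)},-222 \right)} = 18992 + 4 = 18996$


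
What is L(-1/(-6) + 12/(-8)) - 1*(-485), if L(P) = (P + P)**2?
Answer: 4429/9 ≈ 492.11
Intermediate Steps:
L(P) = 4*P**2 (L(P) = (2*P)**2 = 4*P**2)
L(-1/(-6) + 12/(-8)) - 1*(-485) = 4*(-1/(-6) + 12/(-8))**2 - 1*(-485) = 4*(-1*(-1/6) + 12*(-1/8))**2 + 485 = 4*(1/6 - 3/2)**2 + 485 = 4*(-4/3)**2 + 485 = 4*(16/9) + 485 = 64/9 + 485 = 4429/9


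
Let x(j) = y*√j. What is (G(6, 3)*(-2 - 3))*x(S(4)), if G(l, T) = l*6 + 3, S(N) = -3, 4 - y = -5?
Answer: -1755*I*√3 ≈ -3039.8*I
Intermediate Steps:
y = 9 (y = 4 - 1*(-5) = 4 + 5 = 9)
G(l, T) = 3 + 6*l (G(l, T) = 6*l + 3 = 3 + 6*l)
x(j) = 9*√j
(G(6, 3)*(-2 - 3))*x(S(4)) = ((3 + 6*6)*(-2 - 3))*(9*√(-3)) = ((3 + 36)*(-5))*(9*(I*√3)) = (39*(-5))*(9*I*√3) = -1755*I*√3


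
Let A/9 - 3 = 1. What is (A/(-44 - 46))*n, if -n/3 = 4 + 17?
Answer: 126/5 ≈ 25.200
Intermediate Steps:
n = -63 (n = -3*(4 + 17) = -3*21 = -63)
A = 36 (A = 27 + 9*1 = 27 + 9 = 36)
(A/(-44 - 46))*n = (36/(-44 - 46))*(-63) = (36/(-90))*(-63) = -1/90*36*(-63) = -⅖*(-63) = 126/5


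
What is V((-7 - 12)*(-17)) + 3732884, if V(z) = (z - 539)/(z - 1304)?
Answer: 406884380/109 ≈ 3.7329e+6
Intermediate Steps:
V(z) = (-539 + z)/(-1304 + z)
V((-7 - 12)*(-17)) + 3732884 = (-539 + (-7 - 12)*(-17))/(-1304 + (-7 - 12)*(-17)) + 3732884 = (-539 - 19*(-17))/(-1304 - 19*(-17)) + 3732884 = (-539 + 323)/(-1304 + 323) + 3732884 = -216/(-981) + 3732884 = -1/981*(-216) + 3732884 = 24/109 + 3732884 = 406884380/109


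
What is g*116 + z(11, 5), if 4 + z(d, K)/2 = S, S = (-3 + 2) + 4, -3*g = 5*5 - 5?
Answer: -2326/3 ≈ -775.33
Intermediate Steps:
g = -20/3 (g = -(5*5 - 5)/3 = -(25 - 5)/3 = -1/3*20 = -20/3 ≈ -6.6667)
S = 3 (S = -1 + 4 = 3)
z(d, K) = -2 (z(d, K) = -8 + 2*3 = -8 + 6 = -2)
g*116 + z(11, 5) = -20/3*116 - 2 = -2320/3 - 2 = -2326/3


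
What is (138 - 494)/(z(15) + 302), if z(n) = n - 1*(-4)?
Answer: -356/321 ≈ -1.1090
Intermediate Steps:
z(n) = 4 + n (z(n) = n + 4 = 4 + n)
(138 - 494)/(z(15) + 302) = (138 - 494)/((4 + 15) + 302) = -356/(19 + 302) = -356/321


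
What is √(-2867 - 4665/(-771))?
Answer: 12*I*√1312242/257 ≈ 53.488*I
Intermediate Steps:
√(-2867 - 4665/(-771)) = √(-2867 - 4665*(-1/771)) = √(-2867 + 1555/257) = √(-735264/257) = 12*I*√1312242/257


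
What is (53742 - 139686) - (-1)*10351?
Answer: -75593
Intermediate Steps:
(53742 - 139686) - (-1)*10351 = -85944 - 1*(-10351) = -85944 + 10351 = -75593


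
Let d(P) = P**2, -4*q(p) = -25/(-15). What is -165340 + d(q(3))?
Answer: -23808935/144 ≈ -1.6534e+5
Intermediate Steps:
q(p) = -5/12 (q(p) = -(-25)/(4*(-15)) = -(-25)*(-1)/(4*15) = -1/4*5/3 = -5/12)
-165340 + d(q(3)) = -165340 + (-5/12)**2 = -165340 + 25/144 = -23808935/144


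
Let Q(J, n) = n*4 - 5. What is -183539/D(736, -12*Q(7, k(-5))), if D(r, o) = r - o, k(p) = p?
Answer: -183539/436 ≈ -420.96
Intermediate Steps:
Q(J, n) = -5 + 4*n (Q(J, n) = 4*n - 5 = -5 + 4*n)
-183539/D(736, -12*Q(7, k(-5))) = -183539/(736 - (-12)*(-5 + 4*(-5))) = -183539/(736 - (-12)*(-5 - 20)) = -183539/(736 - (-12)*(-25)) = -183539/(736 - 1*300) = -183539/(736 - 300) = -183539/436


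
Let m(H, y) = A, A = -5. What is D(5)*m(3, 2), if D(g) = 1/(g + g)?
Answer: -½ ≈ -0.50000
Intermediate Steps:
D(g) = 1/(2*g)
m(H, y) = -5
D(5)*m(3, 2) = ((½)/5)*(-5) = ((½)*(⅕))*(-5) = (⅒)*(-5) = -½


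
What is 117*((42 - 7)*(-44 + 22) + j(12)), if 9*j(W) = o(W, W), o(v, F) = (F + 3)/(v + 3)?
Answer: -90077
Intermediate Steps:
o(v, F) = (3 + F)/(3 + v)
j(W) = ⅑ (j(W) = ((3 + W)/(3 + W))/9 = (⅑)*1 = ⅑)
117*((42 - 7)*(-44 + 22) + j(12)) = 117*((42 - 7)*(-44 + 22) + ⅑) = 117*(35*(-22) + ⅑) = 117*(-770 + ⅑) = 117*(-6929/9) = -90077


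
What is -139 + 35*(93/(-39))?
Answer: -2892/13 ≈ -222.46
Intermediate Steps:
-139 + 35*(93/(-39)) = -139 + 35*(93*(-1/39)) = -139 + 35*(-31/13) = -139 - 1085/13 = -2892/13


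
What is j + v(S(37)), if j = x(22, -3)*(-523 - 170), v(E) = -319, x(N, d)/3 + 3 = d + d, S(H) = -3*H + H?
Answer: 18392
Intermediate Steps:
S(H) = -2*H
x(N, d) = -9 + 6*d (x(N, d) = -9 + 3*(d + d) = -9 + 3*(2*d) = -9 + 6*d)
j = 18711 (j = (-9 + 6*(-3))*(-523 - 170) = (-9 - 18)*(-693) = -27*(-693) = 18711)
j + v(S(37)) = 18711 - 319 = 18392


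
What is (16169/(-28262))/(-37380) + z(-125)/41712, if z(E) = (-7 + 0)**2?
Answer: 728328969/612027175760 ≈ 0.0011900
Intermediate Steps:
z(E) = 49 (z(E) = (-7)**2 = 49)
(16169/(-28262))/(-37380) + z(-125)/41712 = (16169/(-28262))/(-37380) + 49/41712 = (16169*(-1/28262))*(-1/37380) + 49*(1/41712) = -16169/28262*(-1/37380) + 49/41712 = 16169/1056433560 + 49/41712 = 728328969/612027175760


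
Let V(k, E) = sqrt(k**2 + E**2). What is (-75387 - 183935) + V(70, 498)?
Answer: -259322 + 2*sqrt(63226) ≈ -2.5882e+5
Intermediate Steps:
V(k, E) = sqrt(E**2 + k**2)
(-75387 - 183935) + V(70, 498) = (-75387 - 183935) + sqrt(498**2 + 70**2) = -259322 + sqrt(248004 + 4900) = -259322 + sqrt(252904) = -259322 + 2*sqrt(63226)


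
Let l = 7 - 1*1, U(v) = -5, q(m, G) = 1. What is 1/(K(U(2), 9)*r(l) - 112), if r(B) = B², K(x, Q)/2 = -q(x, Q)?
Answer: -1/184 ≈ -0.0054348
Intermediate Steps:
K(x, Q) = -2 (K(x, Q) = 2*(-1*1) = 2*(-1) = -2)
l = 6 (l = 7 - 1 = 6)
1/(K(U(2), 9)*r(l) - 112) = 1/(-2*6² - 112) = 1/(-2*36 - 112) = 1/(-72 - 112) = 1/(-184) = -1/184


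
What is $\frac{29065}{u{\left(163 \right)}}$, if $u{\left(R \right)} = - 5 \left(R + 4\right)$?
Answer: $- \frac{5813}{167} \approx -34.808$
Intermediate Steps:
$u{\left(R \right)} = -20 - 5 R$ ($u{\left(R \right)} = - 5 \left(4 + R\right) = -20 - 5 R$)
$\frac{29065}{u{\left(163 \right)}} = \frac{29065}{-20 - 815} = \frac{29065}{-835} = 29065 \left(- \frac{1}{835}\right) = - \frac{5813}{167}$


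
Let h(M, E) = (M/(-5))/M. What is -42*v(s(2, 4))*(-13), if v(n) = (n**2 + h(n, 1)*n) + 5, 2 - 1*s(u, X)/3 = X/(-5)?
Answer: 1008462/25 ≈ 40339.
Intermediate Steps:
h(M, E) = -1/5 (h(M, E) = (M*(-1/5))/M = (-M/5)/M = -1/5)
s(u, X) = 6 + 3*X/5 (s(u, X) = 6 - 3*X/(-5) = 6 - 3*X*(-1)/5 = 6 - (-3)*X/5 = 6 + 3*X/5)
v(n) = 5 + n**2 - n/5 (v(n) = (n**2 - n/5) + 5 = 5 + n**2 - n/5)
-42*v(s(2, 4))*(-13) = -42*(5 + (6 + (3/5)*4)**2 - (6 + (3/5)*4)/5)*(-13) = -42*(5 + (6 + 12/5)**2 - (6 + 12/5)/5)*(-13) = -42*(5 + (42/5)**2 - 1/5*42/5)*(-13) = -42*(5 + 1764/25 - 42/25)*(-13) = -42*1847/25*(-13) = -77574/25*(-13) = 1008462/25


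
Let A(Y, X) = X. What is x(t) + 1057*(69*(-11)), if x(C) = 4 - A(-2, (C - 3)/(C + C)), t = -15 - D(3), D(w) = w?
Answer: -9627115/12 ≈ -8.0226e+5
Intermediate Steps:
t = -18 (t = -15 - 1*3 = -15 - 3 = -18)
x(C) = 4 - (-3 + C)/(2*C) (x(C) = 4 - (C - 3)/(C + C) = 4 - (-3 + C)/(2*C))
x(t) + 1057*(69*(-11)) = (½)*(3 + 7*(-18))/(-18) + 1057*(69*(-11)) = (½)*(-1/18)*(3 - 126) + 1057*(-759) = (½)*(-1/18)*(-123) - 802263 = 41/12 - 802263 = -9627115/12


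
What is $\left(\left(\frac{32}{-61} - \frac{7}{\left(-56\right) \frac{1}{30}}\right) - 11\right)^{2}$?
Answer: $\frac{3598609}{59536} \approx 60.444$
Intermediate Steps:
$\left(\left(\frac{32}{-61} - \frac{7}{\left(-56\right) \frac{1}{30}}\right) - 11\right)^{2} = \left(\left(32 \left(- \frac{1}{61}\right) - \frac{7}{\left(-56\right) \frac{1}{30}}\right) - 11\right)^{2} = \left(\left(- \frac{32}{61} - \frac{7}{- \frac{28}{15}}\right) - 11\right)^{2} = \left(\left(- \frac{32}{61} - - \frac{15}{4}\right) - 11\right)^{2} = \left(\left(- \frac{32}{61} + \frac{15}{4}\right) - 11\right)^{2} = \left(\frac{787}{244} - 11\right)^{2} = \left(- \frac{1897}{244}\right)^{2} = \frac{3598609}{59536}$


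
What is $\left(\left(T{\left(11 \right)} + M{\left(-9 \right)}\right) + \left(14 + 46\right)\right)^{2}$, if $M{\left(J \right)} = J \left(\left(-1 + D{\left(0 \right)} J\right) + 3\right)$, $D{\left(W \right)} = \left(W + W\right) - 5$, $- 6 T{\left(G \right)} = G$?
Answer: $\frac{4791721}{36} \approx 1.331 \cdot 10^{5}$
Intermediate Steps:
$T{\left(G \right)} = - \frac{G}{6}$
$D{\left(W \right)} = -5 + 2 W$ ($D{\left(W \right)} = 2 W - 5 = -5 + 2 W$)
$M{\left(J \right)} = J \left(2 - 5 J\right)$ ($M{\left(J \right)} = J \left(\left(-1 + \left(-5 + 2 \cdot 0\right) J\right) + 3\right) = J \left(\left(-1 + \left(-5 + 0\right) J\right) + 3\right) = J \left(\left(-1 - 5 J\right) + 3\right) = J \left(2 - 5 J\right)$)
$\left(\left(T{\left(11 \right)} + M{\left(-9 \right)}\right) + \left(14 + 46\right)\right)^{2} = \left(\left(\left(- \frac{1}{6}\right) 11 - 9 \left(2 - -45\right)\right) + \left(14 + 46\right)\right)^{2} = \left(\left(- \frac{11}{6} - 9 \left(2 + 45\right)\right) + 60\right)^{2} = \left(\left(- \frac{11}{6} - 423\right) + 60\right)^{2} = \left(- \frac{2549}{6} + 60\right)^{2} = \left(- \frac{2189}{6}\right)^{2} = \frac{4791721}{36}$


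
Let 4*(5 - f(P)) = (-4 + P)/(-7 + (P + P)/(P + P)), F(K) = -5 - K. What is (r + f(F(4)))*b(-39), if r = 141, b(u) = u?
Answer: -45383/8 ≈ -5672.9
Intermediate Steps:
f(P) = 29/6 + P/24 (f(P) = 5 - (-4 + P)/(4*(-7 + (P + P)/(P + P))) = 5 - (-4 + P)/(4*(-7 + (2*P)/((2*P)))) = 5 - (-4 + P)/(4*(-7 + (2*P)*(1/(2*P)))) = 5 - (-4 + P)/(4*(-7 + 1)) = 5 - (-4 + P)/(4*(-6)) = 5 - (-4 + P)*(-1)/(4*6) = 5 - (⅔ - P/6)/4 = 5 + (-⅙ + P/24) = 29/6 + P/24)
(r + f(F(4)))*b(-39) = (141 + (29/6 + (-5 - 1*4)/24))*(-39) = (141 + (29/6 + (-5 - 4)/24))*(-39) = (141 + (29/6 + (1/24)*(-9)))*(-39) = (141 + (29/6 - 3/8))*(-39) = (141 + 107/24)*(-39) = (3491/24)*(-39) = -45383/8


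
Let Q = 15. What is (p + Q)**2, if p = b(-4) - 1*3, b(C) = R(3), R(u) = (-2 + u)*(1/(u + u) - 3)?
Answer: 3025/36 ≈ 84.028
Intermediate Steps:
R(u) = (-3 + 1/(2*u))*(-2 + u) (R(u) = (-2 + u)*(1/(2*u) - 3) = (-2 + u)*(-3 + 1/(2*u)) = (-3 + 1/(2*u))*(-2 + u))
b(C) = -17/6 (b(C) = 13/2 - 1/3 - 3*3 = 13/2 - 1*1/3 - 9 = 13/2 - 1/3 - 9 = -17/6)
p = -35/6 (p = -17/6 - 1*3 = -17/6 - 3 = -35/6 ≈ -5.8333)
(p + Q)**2 = (-35/6 + 15)**2 = (55/6)**2 = 3025/36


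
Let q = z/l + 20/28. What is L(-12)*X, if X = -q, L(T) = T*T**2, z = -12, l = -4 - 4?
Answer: 26784/7 ≈ 3826.3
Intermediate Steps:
l = -8
L(T) = T**3
q = 31/14 (q = -12/(-8) + 20/28 = -12*(-1/8) + 20*(1/28) = 3/2 + 5/7 = 31/14 ≈ 2.2143)
X = -31/14 (X = -1*31/14 = -31/14 ≈ -2.2143)
L(-12)*X = (-12)**3*(-31/14) = -1728*(-31/14) = 26784/7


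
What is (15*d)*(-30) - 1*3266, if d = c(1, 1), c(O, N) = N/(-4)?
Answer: -6307/2 ≈ -3153.5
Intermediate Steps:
c(O, N) = -N/4 (c(O, N) = N*(-¼) = -N/4)
d = -¼ (d = -¼*1 = -¼ ≈ -0.25000)
(15*d)*(-30) - 1*3266 = (15*(-¼))*(-30) - 1*3266 = -15/4*(-30) - 3266 = 225/2 - 3266 = -6307/2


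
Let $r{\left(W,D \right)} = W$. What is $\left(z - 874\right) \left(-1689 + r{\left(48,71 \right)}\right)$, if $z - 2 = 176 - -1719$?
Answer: $-1678743$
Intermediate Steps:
$z = 1897$ ($z = 2 + \left(176 - -1719\right) = 2 + \left(176 + 1719\right) = 2 + 1895 = 1897$)
$\left(z - 874\right) \left(-1689 + r{\left(48,71 \right)}\right) = \left(1897 - 874\right) \left(-1689 + 48\right) = 1023 \left(-1641\right) = -1678743$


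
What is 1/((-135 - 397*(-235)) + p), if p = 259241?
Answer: 1/352401 ≈ 2.8377e-6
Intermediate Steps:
1/((-135 - 397*(-235)) + p) = 1/((-135 - 397*(-235)) + 259241) = 1/((-135 + 93295) + 259241) = 1/(93160 + 259241) = 1/352401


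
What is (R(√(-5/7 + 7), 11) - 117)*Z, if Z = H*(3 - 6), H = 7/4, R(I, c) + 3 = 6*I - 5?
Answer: 2625/4 - 9*√77 ≈ 577.28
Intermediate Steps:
R(I, c) = -8 + 6*I (R(I, c) = -3 + (6*I - 5) = -3 + (-5 + 6*I) = -8 + 6*I)
H = 7/4 (H = 7*(¼) = 7/4 ≈ 1.7500)
Z = -21/4 (Z = 7*(3 - 6)/4 = (7/4)*(-3) = -21/4 ≈ -5.2500)
(R(√(-5/7 + 7), 11) - 117)*Z = ((-8 + 6*√(-5/7 + 7)) - 117)*(-21/4) = ((-8 + 6*√(44/7)) - 117)*(-21/4) = ((-8 + 6*(2*√77/7)) - 117)*(-21/4) = ((-8 + 12*√77/7) - 117)*(-21/4) = (-125 + 12*√77/7)*(-21/4) = 2625/4 - 9*√77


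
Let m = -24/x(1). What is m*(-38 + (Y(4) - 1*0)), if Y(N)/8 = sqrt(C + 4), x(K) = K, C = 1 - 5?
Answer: 912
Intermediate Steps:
C = -4
Y(N) = 0 (Y(N) = 8*sqrt(-4 + 4) = 8*sqrt(0) = 8*0 = 0)
m = -24 (m = -24/1 = -24*1 = -24)
m*(-38 + (Y(4) - 1*0)) = -24*(-38 + (0 - 1*0)) = -24*(-38 + (0 + 0)) = -24*(-38 + 0) = -24*(-38) = 912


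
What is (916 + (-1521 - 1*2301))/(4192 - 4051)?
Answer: -2906/141 ≈ -20.610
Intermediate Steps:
(916 + (-1521 - 1*2301))/(4192 - 4051) = (916 + (-1521 - 2301))/141 = (916 - 3822)*(1/141) = -2906*1/141 = -2906/141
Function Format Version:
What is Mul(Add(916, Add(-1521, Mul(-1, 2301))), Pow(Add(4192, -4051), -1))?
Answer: Rational(-2906, 141) ≈ -20.610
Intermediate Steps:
Mul(Add(916, Add(-1521, Mul(-1, 2301))), Pow(Add(4192, -4051), -1)) = Mul(Add(916, Add(-1521, -2301)), Pow(141, -1)) = Mul(Add(916, -3822), Rational(1, 141)) = Mul(-2906, Rational(1, 141)) = Rational(-2906, 141)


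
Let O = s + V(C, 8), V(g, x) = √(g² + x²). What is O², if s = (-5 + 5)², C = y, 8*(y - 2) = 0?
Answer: 68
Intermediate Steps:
y = 2 (y = 2 + (⅛)*0 = 2 + 0 = 2)
C = 2
s = 0 (s = 0² = 0)
O = 2*√17 (O = 0 + √(2² + 8²) = 0 + √(4 + 64) = 0 + √68 = 0 + 2*√17 = 2*√17 ≈ 8.2462)
O² = (2*√17)² = 68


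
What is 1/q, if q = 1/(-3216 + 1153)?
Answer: -2063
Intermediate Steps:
q = -1/2063 (q = 1/(-2063) = -1/2063 ≈ -0.00048473)
1/q = 1/(-1/2063) = -2063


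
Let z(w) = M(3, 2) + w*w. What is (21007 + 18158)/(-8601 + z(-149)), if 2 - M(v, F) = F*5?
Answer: 39165/13592 ≈ 2.8815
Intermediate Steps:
M(v, F) = 2 - 5*F (M(v, F) = 2 - F*5 = 2 - 5*F)
z(w) = -8 + w**2 (z(w) = (2 - 5*2) + w*w = (2 - 10) + w**2 = -8 + w**2)
(21007 + 18158)/(-8601 + z(-149)) = (21007 + 18158)/(-8601 + (-8 + (-149)**2)) = 39165/(-8601 + (-8 + 22201)) = 39165/(-8601 + 22193) = 39165/13592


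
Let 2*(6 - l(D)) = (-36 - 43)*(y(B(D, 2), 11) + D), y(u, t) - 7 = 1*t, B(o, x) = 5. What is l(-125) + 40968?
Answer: 73495/2 ≈ 36748.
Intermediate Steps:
y(u, t) = 7 + t (y(u, t) = 7 + 1*t = 7 + t)
l(D) = 717 + 79*D/2 (l(D) = 6 - (-36 - 43)*((7 + 11) + D)/2 = 6 - (-79)*(18 + D)/2 = 6 - (-1422 - 79*D)/2 = 6 + (711 + 79*D/2) = 717 + 79*D/2)
l(-125) + 40968 = (717 + (79/2)*(-125)) + 40968 = (717 - 9875/2) + 40968 = -8441/2 + 40968 = 73495/2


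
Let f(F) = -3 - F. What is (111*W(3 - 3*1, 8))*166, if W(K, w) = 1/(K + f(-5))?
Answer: 9213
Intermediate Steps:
W(K, w) = 1/(2 + K) (W(K, w) = 1/(K + (-3 - 1*(-5))) = 1/(K + (-3 + 5)) = 1/(K + 2) = 1/(2 + K))
(111*W(3 - 3*1, 8))*166 = (111/(2 + (3 - 3*1)))*166 = (111/(2 + (3 - 3)))*166 = (111/(2 + 0))*166 = (111/2)*166 = 9213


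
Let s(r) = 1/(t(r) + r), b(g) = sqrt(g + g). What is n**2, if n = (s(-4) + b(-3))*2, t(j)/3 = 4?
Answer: -383/16 + I*sqrt(6) ≈ -23.938 + 2.4495*I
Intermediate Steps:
b(g) = sqrt(2)*sqrt(g) (b(g) = sqrt(2*g) = sqrt(2)*sqrt(g))
t(j) = 12 (t(j) = 3*4 = 12)
s(r) = 1/(12 + r)
n = 1/4 + 2*I*sqrt(6) (n = (1/(12 - 4) + sqrt(2)*sqrt(-3))*2 = (1/8 + sqrt(2)*(I*sqrt(3)))*2 = (1/8 + I*sqrt(6))*2 = 1/4 + 2*I*sqrt(6) ≈ 0.25 + 4.899*I)
n**2 = (1/4 + 2*I*sqrt(6))**2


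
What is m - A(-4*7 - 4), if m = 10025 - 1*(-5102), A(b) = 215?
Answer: 14912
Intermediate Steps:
m = 15127 (m = 10025 + 5102 = 15127)
m - A(-4*7 - 4) = 15127 - 1*215 = 15127 - 215 = 14912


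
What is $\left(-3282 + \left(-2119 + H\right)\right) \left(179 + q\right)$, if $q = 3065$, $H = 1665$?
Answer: $-12119584$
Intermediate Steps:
$\left(-3282 + \left(-2119 + H\right)\right) \left(179 + q\right) = \left(-3282 + \left(-2119 + 1665\right)\right) \left(179 + 3065\right) = \left(-3282 - 454\right) 3244 = \left(-3736\right) 3244 = -12119584$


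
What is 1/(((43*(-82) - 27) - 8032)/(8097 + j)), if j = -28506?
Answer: 20409/11585 ≈ 1.7617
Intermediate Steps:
1/(((43*(-82) - 27) - 8032)/(8097 + j)) = 1/(((43*(-82) - 27) - 8032)/(8097 - 28506)) = 1/(((-3526 - 27) - 8032)/(-20409)) = 1/((-3553 - 8032)*(-1/20409)) = 1/(-11585*(-1/20409)) = 1/(11585/20409) = 20409/11585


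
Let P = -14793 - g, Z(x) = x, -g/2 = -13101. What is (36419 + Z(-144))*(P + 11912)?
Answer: -1054985825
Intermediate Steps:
g = 26202 (g = -2*(-13101) = 26202)
P = -40995 (P = -14793 - 1*26202 = -14793 - 26202 = -40995)
(36419 + Z(-144))*(P + 11912) = (36419 - 144)*(-40995 + 11912) = 36275*(-29083) = -1054985825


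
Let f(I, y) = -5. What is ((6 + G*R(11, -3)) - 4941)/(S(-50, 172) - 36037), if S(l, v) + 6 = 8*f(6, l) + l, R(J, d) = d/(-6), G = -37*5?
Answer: 10055/72266 ≈ 0.13914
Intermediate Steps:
G = -185
R(J, d) = -d/6 (R(J, d) = d*(-⅙) = -d/6)
S(l, v) = -46 + l (S(l, v) = -6 + (8*(-5) + l) = -6 + (-40 + l) = -46 + l)
((6 + G*R(11, -3)) - 4941)/(S(-50, 172) - 36037) = ((6 - (-185)*(-3)/6) - 4941)/((-46 - 50) - 36037) = ((6 - 185*½) - 4941)/(-96 - 36037) = ((6 - 185/2) - 4941)/(-36133) = (-173/2 - 4941)*(-1/36133) = -10055/2*(-1/36133) = 10055/72266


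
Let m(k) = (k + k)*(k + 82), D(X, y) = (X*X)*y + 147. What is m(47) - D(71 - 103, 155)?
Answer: -146741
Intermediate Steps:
D(X, y) = 147 + y*X² (D(X, y) = X²*y + 147 = y*X² + 147 = 147 + y*X²)
m(k) = 2*k*(82 + k) (m(k) = (2*k)*(82 + k) = 2*k*(82 + k))
m(47) - D(71 - 103, 155) = 2*47*(82 + 47) - (147 + 155*(71 - 103)²) = 2*47*129 - (147 + 155*(-32)²) = 12126 - (147 + 155*1024) = 12126 - (147 + 158720) = 12126 - 1*158867 = 12126 - 158867 = -146741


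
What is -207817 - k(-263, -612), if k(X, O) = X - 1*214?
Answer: -207340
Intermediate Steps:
k(X, O) = -214 + X (k(X, O) = X - 214 = -214 + X)
-207817 - k(-263, -612) = -207817 - (-214 - 263) = -207817 - 1*(-477) = -207817 + 477 = -207340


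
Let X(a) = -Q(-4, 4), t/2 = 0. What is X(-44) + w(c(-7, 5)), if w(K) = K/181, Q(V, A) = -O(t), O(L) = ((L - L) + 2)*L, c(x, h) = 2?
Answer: 2/181 ≈ 0.011050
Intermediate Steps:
t = 0 (t = 2*0 = 0)
O(L) = 2*L (O(L) = (0 + 2)*L = 2*L)
Q(V, A) = 0 (Q(V, A) = -2*0 = -1*0 = 0)
w(K) = K/181 (w(K) = K*(1/181) = K/181)
X(a) = 0 (X(a) = -1*0 = 0)
X(-44) + w(c(-7, 5)) = 0 + (1/181)*2 = 0 + 2/181 = 2/181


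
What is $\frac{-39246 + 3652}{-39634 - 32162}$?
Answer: $\frac{17797}{35898} \approx 0.49577$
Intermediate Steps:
$\frac{-39246 + 3652}{-39634 - 32162} = - \frac{35594}{-71796} = \left(-35594\right) \left(- \frac{1}{71796}\right) = \frac{17797}{35898}$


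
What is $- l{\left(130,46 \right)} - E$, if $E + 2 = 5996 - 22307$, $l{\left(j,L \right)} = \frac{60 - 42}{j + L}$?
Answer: $\frac{1435535}{88} \approx 16313.0$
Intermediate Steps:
$l{\left(j,L \right)} = \frac{18}{L + j}$
$E = -16313$ ($E = -2 + \left(5996 - 22307\right) = -2 - 16311 = -16313$)
$- l{\left(130,46 \right)} - E = - \frac{18}{46 + 130} - -16313 = - \frac{18}{176} + 16313 = \left(-1\right) \frac{9}{88} + 16313 = - \frac{9}{88} + 16313 = \frac{1435535}{88}$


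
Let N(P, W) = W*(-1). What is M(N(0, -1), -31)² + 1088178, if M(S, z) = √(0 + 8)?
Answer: 1088186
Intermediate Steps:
N(P, W) = -W
M(S, z) = 2*√2 (M(S, z) = √8 = 2*√2)
M(N(0, -1), -31)² + 1088178 = (2*√2)² + 1088178 = 8 + 1088178 = 1088186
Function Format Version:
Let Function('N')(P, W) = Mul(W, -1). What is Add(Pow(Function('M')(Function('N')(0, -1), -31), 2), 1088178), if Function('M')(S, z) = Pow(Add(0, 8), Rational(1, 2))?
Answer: 1088186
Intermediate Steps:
Function('N')(P, W) = Mul(-1, W)
Function('M')(S, z) = Mul(2, Pow(2, Rational(1, 2))) (Function('M')(S, z) = Pow(8, Rational(1, 2)) = Mul(2, Pow(2, Rational(1, 2))))
Add(Pow(Function('M')(Function('N')(0, -1), -31), 2), 1088178) = Add(Pow(Mul(2, Pow(2, Rational(1, 2))), 2), 1088178) = Add(8, 1088178) = 1088186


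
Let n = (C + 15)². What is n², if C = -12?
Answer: 81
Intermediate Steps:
n = 9 (n = (-12 + 15)² = 3² = 9)
n² = 9² = 81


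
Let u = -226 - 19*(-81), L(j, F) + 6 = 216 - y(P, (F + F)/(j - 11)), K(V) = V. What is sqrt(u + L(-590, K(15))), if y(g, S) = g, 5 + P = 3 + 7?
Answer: sqrt(1518) ≈ 38.962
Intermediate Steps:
P = 5 (P = -5 + (3 + 7) = -5 + 10 = 5)
L(j, F) = 205 (L(j, F) = -6 + (216 - 1*5) = -6 + (216 - 5) = -6 + 211 = 205)
u = 1313 (u = -226 + 1539 = 1313)
sqrt(u + L(-590, K(15))) = sqrt(1313 + 205) = sqrt(1518)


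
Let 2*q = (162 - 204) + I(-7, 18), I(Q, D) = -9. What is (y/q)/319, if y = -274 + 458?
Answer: -368/16269 ≈ -0.022620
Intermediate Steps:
y = 184
q = -51/2 (q = ((162 - 204) - 9)/2 = (-42 - 9)/2 = (½)*(-51) = -51/2 ≈ -25.500)
(y/q)/319 = (184/(-51/2))/319 = (184*(-2/51))*(1/319) = -368/51*1/319 = -368/16269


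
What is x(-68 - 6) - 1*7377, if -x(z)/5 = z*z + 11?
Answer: -34812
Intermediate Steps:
x(z) = -55 - 5*z² (x(z) = -5*(z*z + 11) = -5*(z² + 11) = -5*(11 + z²) = -55 - 5*z²)
x(-68 - 6) - 1*7377 = (-55 - 5*(-68 - 6)²) - 1*7377 = (-55 - 5*(-74)²) - 7377 = (-55 - 5*5476) - 7377 = (-55 - 27380) - 7377 = -27435 - 7377 = -34812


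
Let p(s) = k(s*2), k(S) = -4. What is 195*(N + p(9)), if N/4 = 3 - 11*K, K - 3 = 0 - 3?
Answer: 1560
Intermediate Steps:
p(s) = -4
K = 0 (K = 3 + (0 - 3) = 3 - 3 = 0)
N = 12 (N = 4*(3 - 11*0) = 4*(3 + 0) = 4*3 = 12)
195*(N + p(9)) = 195*(12 - 4) = 195*8 = 1560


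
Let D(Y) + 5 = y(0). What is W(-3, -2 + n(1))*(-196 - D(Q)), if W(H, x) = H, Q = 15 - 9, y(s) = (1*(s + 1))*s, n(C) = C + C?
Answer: 573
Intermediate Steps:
n(C) = 2*C
y(s) = s*(1 + s) (y(s) = (1*(1 + s))*s = (1 + s)*s = s*(1 + s))
Q = 6
D(Y) = -5 (D(Y) = -5 + 0*(1 + 0) = -5 + 0*1 = -5 + 0 = -5)
W(-3, -2 + n(1))*(-196 - D(Q)) = -3*(-196 - 1*(-5)) = -3*(-196 + 5) = -3*(-191) = 573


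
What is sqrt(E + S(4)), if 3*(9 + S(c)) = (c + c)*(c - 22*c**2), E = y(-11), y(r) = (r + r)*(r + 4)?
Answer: 3*I*sqrt(87) ≈ 27.982*I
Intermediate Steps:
y(r) = 2*r*(4 + r) (y(r) = (2*r)*(4 + r) = 2*r*(4 + r))
E = 154 (E = 2*(-11)*(4 - 11) = 2*(-11)*(-7) = 154)
S(c) = -9 + 2*c*(c - 22*c**2)/3 (S(c) = -9 + ((c + c)*(c - 22*c**2))/3 = -9 + ((2*c)*(c - 22*c**2))/3 = -9 + (2*c*(c - 22*c**2))/3 = -9 + 2*c*(c - 22*c**2)/3)
sqrt(E + S(4)) = sqrt(154 + (-9 - 44/3*4**3 + (2/3)*4**2)) = sqrt(154 + (-9 - 44/3*64 + (2/3)*16)) = sqrt(154 + (-9 - 2816/3 + 32/3)) = sqrt(154 - 937) = sqrt(-783) = 3*I*sqrt(87)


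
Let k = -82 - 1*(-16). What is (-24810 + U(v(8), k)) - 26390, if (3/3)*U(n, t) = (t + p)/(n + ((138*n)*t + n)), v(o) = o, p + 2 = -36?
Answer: -466227187/9106 ≈ -51200.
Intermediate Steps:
p = -38 (p = -2 - 36 = -38)
k = -66 (k = -82 + 16 = -66)
U(n, t) = (-38 + t)/(2*n + 138*n*t) (U(n, t) = (t - 38)/(n + ((138*n)*t + n)) = (-38 + t)/(n + (138*n*t + n)) = (-38 + t)/(n + (n + 138*n*t)) = (-38 + t)/(2*n + 138*n*t))
(-24810 + U(v(8), k)) - 26390 = (-24810 + (½)*(-38 - 66)/(8*(1 + 69*(-66)))) - 26390 = (-24810 + (½)*(⅛)*(-104)/(1 - 4554)) - 26390 = (-24810 + (½)*(⅛)*(-104)/(-4553)) - 26390 = (-24810 + (½)*(⅛)*(-1/4553)*(-104)) - 26390 = (-24810 + 13/9106) - 26390 = -225919847/9106 - 26390 = -466227187/9106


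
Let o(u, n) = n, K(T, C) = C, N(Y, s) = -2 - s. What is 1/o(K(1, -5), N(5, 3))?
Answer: -⅕ ≈ -0.20000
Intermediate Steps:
1/o(K(1, -5), N(5, 3)) = 1/(-2 - 1*3) = 1/(-2 - 3) = 1/(-5) = -⅕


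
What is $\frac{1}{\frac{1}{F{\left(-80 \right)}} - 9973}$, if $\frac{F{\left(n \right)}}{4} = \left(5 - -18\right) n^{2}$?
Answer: $- \frac{588800}{5872102399} \approx -0.00010027$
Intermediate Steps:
$F{\left(n \right)} = 92 n^{2}$ ($F{\left(n \right)} = 4 \left(5 - -18\right) n^{2} = 4 \left(5 + 18\right) n^{2} = 4 \cdot 23 n^{2} = 92 n^{2}$)
$\frac{1}{\frac{1}{F{\left(-80 \right)}} - 9973} = \frac{1}{\frac{1}{92 \left(-80\right)^{2}} - 9973} = \frac{1}{\frac{1}{92 \cdot 6400} - 9973} = \frac{1}{\frac{1}{588800} - 9973} = \frac{1}{- \frac{5872102399}{588800}} = - \frac{588800}{5872102399}$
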